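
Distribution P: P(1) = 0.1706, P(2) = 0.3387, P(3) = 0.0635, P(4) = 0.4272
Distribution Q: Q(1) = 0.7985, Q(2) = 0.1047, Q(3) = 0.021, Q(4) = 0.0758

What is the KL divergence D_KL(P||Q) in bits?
1.3609 bits

D_KL(P||Q) = Σ P(x) log₂(P(x)/Q(x))

Computing term by term:
  P(1)·log₂(P(1)/Q(1)) = 0.1706·log₂(0.1706/0.7985) = -0.37987
  P(2)·log₂(P(2)/Q(2)) = 0.3387·log₂(0.3387/0.1047) = 0.57367
  P(3)·log₂(P(3)/Q(3)) = 0.0635·log₂(0.0635/0.021) = 0.10137
  P(4)·log₂(P(4)/Q(4)) = 0.4272·log₂(0.4272/0.0758) = 1.06571

D_KL(P||Q) = -0.37987 + 0.57367 + 0.10137 + 1.06571 = 1.36088 ≈ 1.3609 bits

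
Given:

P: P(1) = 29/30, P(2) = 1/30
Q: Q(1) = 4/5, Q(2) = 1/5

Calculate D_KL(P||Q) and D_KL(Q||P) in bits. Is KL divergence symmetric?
D_KL(P||Q) = 0.1778 bits, D_KL(Q||P) = 0.2986 bits. No, KL divergence is not symmetric.

D_KL(P||Q) = Σ P(x) log₂(P(x)/Q(x))

Computing term by term:
  P(1)·log₂(P(1)/Q(1)) = (29/30)·log₂((29/30)/(4/5)) = 0.26392
  P(2)·log₂(P(2)/Q(2)) = (1/30)·log₂((1/30)/(1/5)) = -0.08617

D_KL(P||Q) = 0.26392 - 0.08617 = 0.17775 ≈ 0.1778 bits

D_KL(Q||P) = Σ Q(x) log₂(Q(x)/P(x))

Computing term by term:
  Q(1)·log₂(Q(1)/P(1)) = (4/5)·log₂((4/5)/(29/30)) = -0.21841
  Q(2)·log₂(Q(2)/P(2)) = (1/5)·log₂((1/5)/(1/30)) = 0.51699

D_KL(Q||P) = -0.21841 + 0.51699 = 0.29858 ≈ 0.2986 bits

These are NOT equal (difference: 0.1208 bits). KL divergence is asymmetric: D_KL(P||Q) ≠ D_KL(Q||P) in general.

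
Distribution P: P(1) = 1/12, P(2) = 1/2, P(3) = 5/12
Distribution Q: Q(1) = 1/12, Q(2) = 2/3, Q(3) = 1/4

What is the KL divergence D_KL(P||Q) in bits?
0.0996 bits

D_KL(P||Q) = Σ P(x) log₂(P(x)/Q(x))

Computing term by term:
  P(1)·log₂(P(1)/Q(1)) = (1/12)·log₂((1/12)/(1/12)) = 0.00000
  P(2)·log₂(P(2)/Q(2)) = (1/2)·log₂((1/2)/(2/3)) = -0.20752
  P(3)·log₂(P(3)/Q(3)) = (5/12)·log₂((5/12)/(1/4)) = 0.30707

D_KL(P||Q) = 0.00000 - 0.20752 + 0.30707 = 0.09955 ≈ 0.0996 bits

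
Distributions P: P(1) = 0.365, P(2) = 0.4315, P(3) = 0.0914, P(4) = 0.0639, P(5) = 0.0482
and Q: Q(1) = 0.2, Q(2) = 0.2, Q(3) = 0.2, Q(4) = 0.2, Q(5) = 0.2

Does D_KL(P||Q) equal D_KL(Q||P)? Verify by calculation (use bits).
D_KL(P||Q) = 0.4881 bits, D_KL(Q||P) = 0.5703 bits. No — D_KL(P||Q) ≠ D_KL(Q||P) for this pair.

D_KL(P||Q) = Σ P(x) log₂(P(x)/Q(x))

Computing term by term:
  P(1)·log₂(P(1)/Q(1)) = 0.365·log₂(0.365/0.2) = 0.31678
  P(2)·log₂(P(2)/Q(2)) = 0.4315·log₂(0.4315/0.2) = 0.47869
  P(3)·log₂(P(3)/Q(3)) = 0.0914·log₂(0.0914/0.2) = -0.10326
  P(4)·log₂(P(4)/Q(4)) = 0.0639·log₂(0.0639/0.2) = -0.10519
  P(5)·log₂(P(5)/Q(5)) = 0.0482·log₂(0.0482/0.2) = -0.09895

D_KL(P||Q) = 0.31678 + 0.47869 - 0.10326 - 0.10519 - 0.09895 = 0.48807 ≈ 0.4881 bits

D_KL(Q||P) = Σ Q(x) log₂(Q(x)/P(x))

Computing term by term:
  Q(1)·log₂(Q(1)/P(1)) = 0.2·log₂(0.2/0.365) = -0.17358
  Q(2)·log₂(Q(2)/P(2)) = 0.2·log₂(0.2/0.4315) = -0.22187
  Q(3)·log₂(Q(3)/P(3)) = 0.2·log₂(0.2/0.0914) = 0.22595
  Q(4)·log₂(Q(4)/P(4)) = 0.2·log₂(0.2/0.0639) = 0.32922
  Q(5)·log₂(Q(5)/P(5)) = 0.2·log₂(0.2/0.0482) = 0.41058

D_KL(Q||P) = -0.17358 - 0.22187 + 0.22595 + 0.32922 + 0.41058 = 0.57030 ≈ 0.5703 bits

These are NOT equal (difference: 0.0822 bits). KL divergence is asymmetric: D_KL(P||Q) ≠ D_KL(Q||P) in general.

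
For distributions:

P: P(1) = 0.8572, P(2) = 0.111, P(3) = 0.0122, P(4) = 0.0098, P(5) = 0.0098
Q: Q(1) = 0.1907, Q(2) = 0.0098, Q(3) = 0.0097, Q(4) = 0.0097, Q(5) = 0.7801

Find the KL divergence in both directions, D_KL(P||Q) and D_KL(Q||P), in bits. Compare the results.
D_KL(P||Q) = 2.1897 bits, D_KL(Q||P) = 4.4750 bits. D_KL(Q||P) is larger than D_KL(P||Q) by 2.2853 bits; the two directions differ.

D_KL(P||Q) = Σ P(x) log₂(P(x)/Q(x))

Computing term by term:
  P(1)·log₂(P(1)/Q(1)) = 0.8572·log₂(0.8572/0.1907) = 1.85869
  P(2)·log₂(P(2)/Q(2)) = 0.111·log₂(0.111/0.0098) = 0.38868
  P(3)·log₂(P(3)/Q(3)) = 0.0122·log₂(0.0122/0.0097) = 0.00404
  P(4)·log₂(P(4)/Q(4)) = 0.0098·log₂(0.0098/0.0097) = 0.00015
  P(5)·log₂(P(5)/Q(5)) = 0.0098·log₂(0.0098/0.7801) = -0.06188

D_KL(P||Q) = 1.85869 + 0.38868 + 0.00404 + 0.00015 - 0.06188 = 2.18968 ≈ 2.1897 bits

D_KL(Q||P) = Σ Q(x) log₂(Q(x)/P(x))

Computing term by term:
  Q(1)·log₂(Q(1)/P(1)) = 0.1907·log₂(0.1907/0.8572) = -0.41350
  Q(2)·log₂(Q(2)/P(2)) = 0.0098·log₂(0.0098/0.111) = -0.03432
  Q(3)·log₂(Q(3)/P(3)) = 0.0097·log₂(0.0097/0.0122) = -0.00321
  Q(4)·log₂(Q(4)/P(4)) = 0.0097·log₂(0.0097/0.0098) = -0.00014
  Q(5)·log₂(Q(5)/P(5)) = 0.7801·log₂(0.7801/0.0098) = 4.92612

D_KL(Q||P) = -0.41350 - 0.03432 - 0.00321 - 0.00014 + 4.92612 = 4.47495 ≈ 4.4750 bits

These are NOT equal (difference: 2.2853 bits). KL divergence is asymmetric: D_KL(P||Q) ≠ D_KL(Q||P) in general.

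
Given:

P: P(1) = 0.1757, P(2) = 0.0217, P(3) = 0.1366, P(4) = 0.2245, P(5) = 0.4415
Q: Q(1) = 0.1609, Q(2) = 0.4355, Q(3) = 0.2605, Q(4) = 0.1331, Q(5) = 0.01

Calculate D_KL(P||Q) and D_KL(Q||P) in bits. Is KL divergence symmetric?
D_KL(P||Q) = 2.3830 bits, D_KL(Q||P) = 1.9515 bits. No, KL divergence is not symmetric.

D_KL(P||Q) = Σ P(x) log₂(P(x)/Q(x))

Computing term by term:
  P(1)·log₂(P(1)/Q(1)) = 0.1757·log₂(0.1757/0.1609) = 0.02231
  P(2)·log₂(P(2)/Q(2)) = 0.0217·log₂(0.0217/0.4355) = -0.09389
  P(3)·log₂(P(3)/Q(3)) = 0.1366·log₂(0.1366/0.2605) = -0.12722
  P(4)·log₂(P(4)/Q(4)) = 0.2245·log₂(0.2245/0.1331) = 0.16932
  P(5)·log₂(P(5)/Q(5)) = 0.4415·log₂(0.4415/0.01) = 2.41251

D_KL(P||Q) = 0.02231 - 0.09389 - 0.12722 + 0.16932 + 2.41251 = 2.38303 ≈ 2.3830 bits

D_KL(Q||P) = Σ Q(x) log₂(Q(x)/P(x))

Computing term by term:
  Q(1)·log₂(Q(1)/P(1)) = 0.1609·log₂(0.1609/0.1757) = -0.02043
  Q(2)·log₂(Q(2)/P(2)) = 0.4355·log₂(0.4355/0.0217) = 1.88437
  Q(3)·log₂(Q(3)/P(3)) = 0.2605·log₂(0.2605/0.1366) = 0.24261
  Q(4)·log₂(Q(4)/P(4)) = 0.1331·log₂(0.1331/0.2245) = -0.10038
  Q(5)·log₂(Q(5)/P(5)) = 0.01·log₂(0.01/0.4415) = -0.05464

D_KL(Q||P) = -0.02043 + 1.88437 + 0.24261 - 0.10038 - 0.05464 = 1.95153 ≈ 1.9515 bits

These are NOT equal (difference: 0.4315 bits). KL divergence is asymmetric: D_KL(P||Q) ≠ D_KL(Q||P) in general.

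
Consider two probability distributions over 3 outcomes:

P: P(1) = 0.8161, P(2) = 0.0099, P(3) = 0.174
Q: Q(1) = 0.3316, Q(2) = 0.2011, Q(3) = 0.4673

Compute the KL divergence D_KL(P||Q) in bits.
0.7694 bits

D_KL(P||Q) = Σ P(x) log₂(P(x)/Q(x))

Computing term by term:
  P(1)·log₂(P(1)/Q(1)) = 0.8161·log₂(0.8161/0.3316) = 1.06036
  P(2)·log₂(P(2)/Q(2)) = 0.0099·log₂(0.0099/0.2011) = -0.04301
  P(3)·log₂(P(3)/Q(3)) = 0.174·log₂(0.174/0.4673) = -0.24800

D_KL(P||Q) = 1.06036 - 0.04301 - 0.24800 = 0.76935 ≈ 0.7694 bits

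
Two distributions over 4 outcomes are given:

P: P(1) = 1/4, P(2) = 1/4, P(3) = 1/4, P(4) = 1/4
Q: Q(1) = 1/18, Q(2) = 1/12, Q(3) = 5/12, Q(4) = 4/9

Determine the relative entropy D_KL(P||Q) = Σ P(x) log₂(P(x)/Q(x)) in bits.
0.5470 bits

D_KL(P||Q) = Σ P(x) log₂(P(x)/Q(x))

Computing term by term:
  P(1)·log₂(P(1)/Q(1)) = (1/4)·log₂((1/4)/(1/18)) = 0.54248
  P(2)·log₂(P(2)/Q(2)) = (1/4)·log₂((1/4)/(1/12)) = 0.39624
  P(3)·log₂(P(3)/Q(3)) = (1/4)·log₂((1/4)/(5/12)) = -0.18424
  P(4)·log₂(P(4)/Q(4)) = (1/4)·log₂((1/4)/(4/9)) = -0.20752

D_KL(P||Q) = 0.54248 + 0.39624 - 0.18424 - 0.20752 = 0.54696 ≈ 0.5470 bits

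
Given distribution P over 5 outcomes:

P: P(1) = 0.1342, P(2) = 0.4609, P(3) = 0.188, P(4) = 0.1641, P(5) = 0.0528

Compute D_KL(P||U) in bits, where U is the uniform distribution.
0.3128 bits

U(i) = 1/5 for all i

D_KL(P||U) = Σ P(x) log₂(P(x) / (1/5))
           = Σ P(x) log₂(P(x)) + log₂(5)
           = log₂(5) - H(P)

H(P) = -Σ P(x) log₂(P(x)):
  -P(1)·log₂(P(1)) = -(0.1342)·log₂(0.1342) = 0.38885
  -P(2)·log₂(P(2)) = -(0.4609)·log₂(0.4609) = 0.51504
  -P(3)·log₂(P(3)) = -(0.188)·log₂(0.188) = 0.45330
  -P(4)·log₂(P(4)) = -(0.1641)·log₂(0.1641) = 0.42787
  -P(5)·log₂(P(5)) = -(0.0528)·log₂(0.0528) = 0.22405
H(P) = 0.38885 + 0.51504 + 0.45330 + 0.42787 + 0.22405 = 2.00911 bits

log₂(5) = 2.32193 bits

D_KL(P||U) = 2.32193 - 2.00911 = 0.31282 ≈ 0.3128 bits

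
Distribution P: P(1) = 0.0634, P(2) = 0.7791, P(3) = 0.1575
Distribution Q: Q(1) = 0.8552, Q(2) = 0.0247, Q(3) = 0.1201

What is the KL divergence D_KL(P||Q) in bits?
3.7029 bits

D_KL(P||Q) = Σ P(x) log₂(P(x)/Q(x))

Computing term by term:
  P(1)·log₂(P(1)/Q(1)) = 0.0634·log₂(0.0634/0.8552) = -0.23799
  P(2)·log₂(P(2)/Q(2)) = 0.7791·log₂(0.7791/0.0247) = 3.87931
  P(3)·log₂(P(3)/Q(3)) = 0.1575·log₂(0.1575/0.1201) = 0.06160

D_KL(P||Q) = -0.23799 + 3.87931 + 0.06160 = 3.70292 ≈ 3.7029 bits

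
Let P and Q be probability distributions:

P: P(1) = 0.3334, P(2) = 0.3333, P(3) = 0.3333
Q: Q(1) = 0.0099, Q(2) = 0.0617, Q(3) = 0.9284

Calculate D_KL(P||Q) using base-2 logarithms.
2.0101 bits

D_KL(P||Q) = Σ P(x) log₂(P(x)/Q(x))

Computing term by term:
  P(1)·log₂(P(1)/Q(1)) = 0.3334·log₂(0.3334/0.0099) = 1.69157
  P(2)·log₂(P(2)/Q(2)) = 0.3333·log₂(0.3333/0.0617) = 0.81108
  P(3)·log₂(P(3)/Q(3)) = 0.3333·log₂(0.3333/0.9284) = -0.49259

D_KL(P||Q) = 1.69157 + 0.81108 - 0.49259 = 2.01006 ≈ 2.0101 bits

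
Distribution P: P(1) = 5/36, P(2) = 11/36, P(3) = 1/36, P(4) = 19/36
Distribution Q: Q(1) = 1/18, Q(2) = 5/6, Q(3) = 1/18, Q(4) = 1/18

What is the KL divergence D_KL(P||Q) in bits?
1.4277 bits

D_KL(P||Q) = Σ P(x) log₂(P(x)/Q(x))

Computing term by term:
  P(1)·log₂(P(1)/Q(1)) = (5/36)·log₂((5/36)/(1/18)) = 0.18360
  P(2)·log₂(P(2)/Q(2)) = (11/36)·log₂((11/36)/(5/6)) = -0.44228
  P(3)·log₂(P(3)/Q(3)) = (1/36)·log₂((1/36)/(1/18)) = -0.02778
  P(4)·log₂(P(4)/Q(4)) = (19/36)·log₂((19/36)/(1/18)) = 1.71418

D_KL(P||Q) = 0.18360 - 0.44228 - 0.02778 + 1.71418 = 1.42772 ≈ 1.4277 bits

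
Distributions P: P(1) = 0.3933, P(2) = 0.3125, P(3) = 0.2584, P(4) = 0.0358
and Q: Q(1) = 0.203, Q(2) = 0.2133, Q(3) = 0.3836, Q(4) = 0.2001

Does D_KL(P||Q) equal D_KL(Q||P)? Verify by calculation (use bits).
D_KL(P||Q) = 0.3113 bits, D_KL(Q||P) = 0.4042 bits. No — D_KL(P||Q) ≠ D_KL(Q||P) for this pair.

D_KL(P||Q) = Σ P(x) log₂(P(x)/Q(x))

Computing term by term:
  P(1)·log₂(P(1)/Q(1)) = 0.3933·log₂(0.3933/0.203) = 0.37527
  P(2)·log₂(P(2)/Q(2)) = 0.3125·log₂(0.3125/0.2133) = 0.17218
  P(3)·log₂(P(3)/Q(3)) = 0.2584·log₂(0.2584/0.3836) = -0.14729
  P(4)·log₂(P(4)/Q(4)) = 0.0358·log₂(0.0358/0.2001) = -0.08888

D_KL(P||Q) = 0.37527 + 0.17218 - 0.14729 - 0.08888 = 0.31128 ≈ 0.3113 bits

D_KL(Q||P) = Σ Q(x) log₂(Q(x)/P(x))

Computing term by term:
  Q(1)·log₂(Q(1)/P(1)) = 0.203·log₂(0.203/0.3933) = -0.19369
  Q(2)·log₂(Q(2)/P(2)) = 0.2133·log₂(0.2133/0.3125) = -0.11752
  Q(3)·log₂(Q(3)/P(3)) = 0.3836·log₂(0.3836/0.2584) = 0.21865
  Q(4)·log₂(Q(4)/P(4)) = 0.2001·log₂(0.2001/0.0358) = 0.49679

D_KL(Q||P) = -0.19369 - 0.11752 + 0.21865 + 0.49679 = 0.40423 ≈ 0.4042 bits

These are NOT equal (difference: 0.0929 bits). KL divergence is asymmetric: D_KL(P||Q) ≠ D_KL(Q||P) in general.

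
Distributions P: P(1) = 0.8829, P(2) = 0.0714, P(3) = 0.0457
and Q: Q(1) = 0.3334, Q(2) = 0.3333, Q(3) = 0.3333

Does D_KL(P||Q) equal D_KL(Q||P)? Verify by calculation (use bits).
D_KL(P||Q) = 0.9508 bits, D_KL(Q||P) = 1.2279 bits. No — D_KL(P||Q) ≠ D_KL(Q||P) for this pair.

D_KL(P||Q) = Σ P(x) log₂(P(x)/Q(x))

Computing term by term:
  P(1)·log₂(P(1)/Q(1)) = 0.8829·log₂(0.8829/0.3334) = 1.24047
  P(2)·log₂(P(2)/Q(2)) = 0.0714·log₂(0.0714/0.3333) = -0.15871
  P(3)·log₂(P(3)/Q(3)) = 0.0457·log₂(0.0457/0.3333) = -0.13100

D_KL(P||Q) = 1.24047 - 0.15871 - 0.13100 = 0.95076 ≈ 0.9508 bits

D_KL(Q||P) = Σ Q(x) log₂(Q(x)/P(x))

Computing term by term:
  Q(1)·log₂(Q(1)/P(1)) = 0.3334·log₂(0.3334/0.8829) = -0.46843
  Q(2)·log₂(Q(2)/P(2)) = 0.3333·log₂(0.3333/0.0714) = 0.74087
  Q(3)·log₂(Q(3)/P(3)) = 0.3333·log₂(0.3333/0.0457) = 0.95542

D_KL(Q||P) = -0.46843 + 0.74087 + 0.95542 = 1.22786 ≈ 1.2279 bits

These are NOT equal (difference: 0.2771 bits). KL divergence is asymmetric: D_KL(P||Q) ≠ D_KL(Q||P) in general.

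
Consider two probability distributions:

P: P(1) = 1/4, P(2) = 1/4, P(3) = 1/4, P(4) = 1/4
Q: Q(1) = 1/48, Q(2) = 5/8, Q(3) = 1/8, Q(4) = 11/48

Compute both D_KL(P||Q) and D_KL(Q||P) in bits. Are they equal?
D_KL(P||Q) = 0.8471 bits, D_KL(Q||P) = 0.5978 bits. No, they are not equal.

D_KL(P||Q) = Σ P(x) log₂(P(x)/Q(x))

Computing term by term:
  P(1)·log₂(P(1)/Q(1)) = (1/4)·log₂((1/4)/(1/48)) = 0.89624
  P(2)·log₂(P(2)/Q(2)) = (1/4)·log₂((1/4)/(5/8)) = -0.33048
  P(3)·log₂(P(3)/Q(3)) = (1/4)·log₂((1/4)/(1/8)) = 0.25000
  P(4)·log₂(P(4)/Q(4)) = (1/4)·log₂((1/4)/(11/48)) = 0.03138

D_KL(P||Q) = 0.89624 - 0.33048 + 0.25000 + 0.03138 = 0.84714 ≈ 0.8471 bits

D_KL(Q||P) = Σ Q(x) log₂(Q(x)/P(x))

Computing term by term:
  Q(1)·log₂(Q(1)/P(1)) = (1/48)·log₂((1/48)/(1/4)) = -0.07469
  Q(2)·log₂(Q(2)/P(2)) = (5/8)·log₂((5/8)/(1/4)) = 0.82621
  Q(3)·log₂(Q(3)/P(3)) = (1/8)·log₂((1/8)/(1/4)) = -0.12500
  Q(4)·log₂(Q(4)/P(4)) = (11/48)·log₂((11/48)/(1/4)) = -0.02877

D_KL(Q||P) = -0.07469 + 0.82621 - 0.12500 - 0.02877 = 0.59775 ≈ 0.5978 bits

These are NOT equal (difference: 0.2493 bits). KL divergence is asymmetric: D_KL(P||Q) ≠ D_KL(Q||P) in general.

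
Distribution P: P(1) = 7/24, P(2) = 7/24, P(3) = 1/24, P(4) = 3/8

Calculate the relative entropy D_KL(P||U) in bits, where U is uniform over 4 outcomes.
0.2414 bits

U(i) = 1/4 for all i

D_KL(P||U) = Σ P(x) log₂(P(x) / (1/4))
           = Σ P(x) log₂(P(x)) + log₂(4)
           = log₂(4) - H(P)

H(P) = -Σ P(x) log₂(P(x)):
  -P(1)·log₂(P(1)) = -(7/24)·log₂(7/24) = 0.51847
  -P(2)·log₂(P(2)) = -(7/24)·log₂(7/24) = 0.51847
  -P(3)·log₂(P(3)) = -(1/24)·log₂(1/24) = 0.19104
  -P(4)·log₂(P(4)) = -(3/8)·log₂(3/8) = 0.53064
H(P) = 0.51847 + 0.51847 + 0.19104 + 0.53064 = 1.75862 bits

log₂(4) = 2.00000 bits

D_KL(P||U) = 2.00000 - 1.75862 = 0.24138 ≈ 0.2414 bits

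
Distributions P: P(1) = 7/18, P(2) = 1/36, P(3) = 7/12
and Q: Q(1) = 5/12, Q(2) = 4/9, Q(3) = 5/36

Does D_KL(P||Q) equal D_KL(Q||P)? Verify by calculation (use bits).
D_KL(P||Q) = 1.0579 bits, D_KL(Q||P) = 1.5317 bits. No — D_KL(P||Q) ≠ D_KL(Q||P) for this pair.

D_KL(P||Q) = Σ P(x) log₂(P(x)/Q(x))

Computing term by term:
  P(1)·log₂(P(1)/Q(1)) = (7/18)·log₂((7/18)/(5/12)) = -0.03871
  P(2)·log₂(P(2)/Q(2)) = (1/36)·log₂((1/36)/(4/9)) = -0.11111
  P(3)·log₂(P(3)/Q(3)) = (7/12)·log₂((7/12)/(5/36)) = 1.20773

D_KL(P||Q) = -0.03871 - 0.11111 + 1.20773 = 1.05791 ≈ 1.0579 bits

D_KL(Q||P) = Σ Q(x) log₂(Q(x)/P(x))

Computing term by term:
  Q(1)·log₂(Q(1)/P(1)) = (5/12)·log₂((5/12)/(7/18)) = 0.04147
  Q(2)·log₂(Q(2)/P(2)) = (4/9)·log₂((4/9)/(1/36)) = 1.77778
  Q(3)·log₂(Q(3)/P(3)) = (5/36)·log₂((5/36)/(7/12)) = -0.28755

D_KL(Q||P) = 0.04147 + 1.77778 - 0.28755 = 1.53170 ≈ 1.5317 bits

These are NOT equal (difference: 0.4738 bits). KL divergence is asymmetric: D_KL(P||Q) ≠ D_KL(Q||P) in general.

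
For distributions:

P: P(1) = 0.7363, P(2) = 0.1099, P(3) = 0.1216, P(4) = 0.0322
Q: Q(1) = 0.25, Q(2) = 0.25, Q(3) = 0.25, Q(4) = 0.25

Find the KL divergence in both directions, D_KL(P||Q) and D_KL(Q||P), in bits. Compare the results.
D_KL(P||Q) = 0.7955 bits, D_KL(Q||P) = 0.9060 bits. D_KL(Q||P) is larger than D_KL(P||Q) by 0.1105 bits; the two directions differ.

D_KL(P||Q) = Σ P(x) log₂(P(x)/Q(x))

Computing term by term:
  P(1)·log₂(P(1)/Q(1)) = 0.7363·log₂(0.7363/0.25) = 1.14742
  P(2)·log₂(P(2)/Q(2)) = 0.1099·log₂(0.1099/0.25) = -0.13031
  P(3)·log₂(P(3)/Q(3)) = 0.1216·log₂(0.1216/0.25) = -0.12644
  P(4)·log₂(P(4)/Q(4)) = 0.0322·log₂(0.0322/0.25) = -0.09521

D_KL(P||Q) = 1.14742 - 0.13031 - 0.12644 - 0.09521 = 0.79546 ≈ 0.7955 bits

D_KL(Q||P) = Σ Q(x) log₂(Q(x)/P(x))

Computing term by term:
  Q(1)·log₂(Q(1)/P(1)) = 0.25·log₂(0.25/0.7363) = -0.38959
  Q(2)·log₂(Q(2)/P(2)) = 0.25·log₂(0.25/0.1099) = 0.29643
  Q(3)·log₂(Q(3)/P(3)) = 0.25·log₂(0.25/0.1216) = 0.25995
  Q(4)·log₂(Q(4)/P(4)) = 0.25·log₂(0.25/0.0322) = 0.73920

D_KL(Q||P) = -0.38959 + 0.29643 + 0.25995 + 0.73920 = 0.90599 ≈ 0.9060 bits

These are NOT equal (difference: 0.1105 bits). KL divergence is asymmetric: D_KL(P||Q) ≠ D_KL(Q||P) in general.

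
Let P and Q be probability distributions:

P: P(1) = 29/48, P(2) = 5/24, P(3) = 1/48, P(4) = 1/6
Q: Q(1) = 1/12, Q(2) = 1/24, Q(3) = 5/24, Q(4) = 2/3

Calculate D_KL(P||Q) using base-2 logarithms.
1.8079 bits

D_KL(P||Q) = Σ P(x) log₂(P(x)/Q(x))

Computing term by term:
  P(1)·log₂(P(1)/Q(1)) = (29/48)·log₂((29/48)/(1/12)) = 1.72670
  P(2)·log₂(P(2)/Q(2)) = (5/24)·log₂((5/24)/(1/24)) = 0.48374
  P(3)·log₂(P(3)/Q(3)) = (1/48)·log₂((1/48)/(5/24)) = -0.06921
  P(4)·log₂(P(4)/Q(4)) = (1/6)·log₂((1/6)/(2/3)) = -0.33333

D_KL(P||Q) = 1.72670 + 0.48374 - 0.06921 - 0.33333 = 1.80790 ≈ 1.8079 bits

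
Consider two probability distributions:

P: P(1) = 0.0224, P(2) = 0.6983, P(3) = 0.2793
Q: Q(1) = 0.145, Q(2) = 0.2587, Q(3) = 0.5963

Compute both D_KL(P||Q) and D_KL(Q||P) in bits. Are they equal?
D_KL(P||Q) = 0.6344 bits, D_KL(Q||P) = 0.6726 bits. No, they are not equal.

D_KL(P||Q) = Σ P(x) log₂(P(x)/Q(x))

Computing term by term:
  P(1)·log₂(P(1)/Q(1)) = 0.0224·log₂(0.0224/0.145) = -0.06036
  P(2)·log₂(P(2)/Q(2)) = 0.6983·log₂(0.6983/0.2587) = 1.00036
  P(3)·log₂(P(3)/Q(3)) = 0.2793·log₂(0.2793/0.5963) = -0.30562

D_KL(P||Q) = -0.06036 + 1.00036 - 0.30562 = 0.63438 ≈ 0.6344 bits

D_KL(Q||P) = Σ Q(x) log₂(Q(x)/P(x))

Computing term by term:
  Q(1)·log₂(Q(1)/P(1)) = 0.145·log₂(0.145/0.0224) = 0.39070
  Q(2)·log₂(Q(2)/P(2)) = 0.2587·log₂(0.2587/0.6983) = -0.37061
  Q(3)·log₂(Q(3)/P(3)) = 0.5963·log₂(0.5963/0.2793) = 0.65249

D_KL(Q||P) = 0.39070 - 0.37061 + 0.65249 = 0.67258 ≈ 0.6726 bits

These are NOT equal (difference: 0.0382 bits). KL divergence is asymmetric: D_KL(P||Q) ≠ D_KL(Q||P) in general.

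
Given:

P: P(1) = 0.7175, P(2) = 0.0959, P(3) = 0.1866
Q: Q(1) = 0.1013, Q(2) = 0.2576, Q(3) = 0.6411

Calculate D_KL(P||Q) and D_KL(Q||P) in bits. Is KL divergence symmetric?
D_KL(P||Q) = 1.5575 bits, D_KL(Q||P) = 1.2227 bits. No, KL divergence is not symmetric.

D_KL(P||Q) = Σ P(x) log₂(P(x)/Q(x))

Computing term by term:
  P(1)·log₂(P(1)/Q(1)) = 0.7175·log₂(0.7175/0.1013) = 2.02647
  P(2)·log₂(P(2)/Q(2)) = 0.0959·log₂(0.0959/0.2576) = -0.13671
  P(3)·log₂(P(3)/Q(3)) = 0.1866·log₂(0.1866/0.6411) = -0.33226

D_KL(P||Q) = 2.02647 - 0.13671 - 0.33226 = 1.55750 ≈ 1.5575 bits

D_KL(Q||P) = Σ Q(x) log₂(Q(x)/P(x))

Computing term by term:
  Q(1)·log₂(Q(1)/P(1)) = 0.1013·log₂(0.1013/0.7175) = -0.28611
  Q(2)·log₂(Q(2)/P(2)) = 0.2576·log₂(0.2576/0.0959) = 0.36722
  Q(3)·log₂(Q(3)/P(3)) = 0.6411·log₂(0.6411/0.1866) = 1.14154

D_KL(Q||P) = -0.28611 + 0.36722 + 1.14154 = 1.22265 ≈ 1.2227 bits

These are NOT equal (difference: 0.3348 bits). KL divergence is asymmetric: D_KL(P||Q) ≠ D_KL(Q||P) in general.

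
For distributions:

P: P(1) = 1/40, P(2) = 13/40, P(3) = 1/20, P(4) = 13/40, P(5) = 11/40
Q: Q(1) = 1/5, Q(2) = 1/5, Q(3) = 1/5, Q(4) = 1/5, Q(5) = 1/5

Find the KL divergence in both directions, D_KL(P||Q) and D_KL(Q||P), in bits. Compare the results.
D_KL(P||Q) = 0.4066 bits, D_KL(Q||P) = 0.6279 bits. D_KL(Q||P) is larger than D_KL(P||Q) by 0.2213 bits; the two directions differ.

D_KL(P||Q) = Σ P(x) log₂(P(x)/Q(x))

Computing term by term:
  P(1)·log₂(P(1)/Q(1)) = (1/40)·log₂((1/40)/(1/5)) = -0.07500
  P(2)·log₂(P(2)/Q(2)) = (13/40)·log₂((13/40)/(1/5)) = 0.22764
  P(3)·log₂(P(3)/Q(3)) = (1/20)·log₂((1/20)/(1/5)) = -0.10000
  P(4)·log₂(P(4)/Q(4)) = (13/40)·log₂((13/40)/(1/5)) = 0.22764
  P(5)·log₂(P(5)/Q(5)) = (11/40)·log₂((11/40)/(1/5)) = 0.12634

D_KL(P||Q) = -0.07500 + 0.22764 - 0.10000 + 0.22764 + 0.12634 = 0.40662 ≈ 0.4066 bits

D_KL(Q||P) = Σ Q(x) log₂(Q(x)/P(x))

Computing term by term:
  Q(1)·log₂(Q(1)/P(1)) = (1/5)·log₂((1/5)/(1/40)) = 0.60000
  Q(2)·log₂(Q(2)/P(2)) = (1/5)·log₂((1/5)/(13/40)) = -0.14009
  Q(3)·log₂(Q(3)/P(3)) = (1/5)·log₂((1/5)/(1/20)) = 0.40000
  Q(4)·log₂(Q(4)/P(4)) = (1/5)·log₂((1/5)/(13/40)) = -0.14009
  Q(5)·log₂(Q(5)/P(5)) = (1/5)·log₂((1/5)/(11/40)) = -0.09189

D_KL(Q||P) = 0.60000 - 0.14009 + 0.40000 - 0.14009 - 0.09189 = 0.62793 ≈ 0.6279 bits

These are NOT equal (difference: 0.2213 bits). KL divergence is asymmetric: D_KL(P||Q) ≠ D_KL(Q||P) in general.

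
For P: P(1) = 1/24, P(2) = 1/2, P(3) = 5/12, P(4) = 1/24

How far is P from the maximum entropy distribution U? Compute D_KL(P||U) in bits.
0.5917 bits

U(i) = 1/4 for all i

D_KL(P||U) = Σ P(x) log₂(P(x) / (1/4))
           = Σ P(x) log₂(P(x)) + log₂(4)
           = log₂(4) - H(P)

H(P) = -Σ P(x) log₂(P(x)):
  -P(1)·log₂(P(1)) = -(1/24)·log₂(1/24) = 0.19104
  -P(2)·log₂(P(2)) = -(1/2)·log₂(1/2) = 0.50000
  -P(3)·log₂(P(3)) = -(5/12)·log₂(5/12) = 0.52626
  -P(4)·log₂(P(4)) = -(1/24)·log₂(1/24) = 0.19104
H(P) = 0.19104 + 0.50000 + 0.52626 + 0.19104 = 1.40834 bits

log₂(4) = 2.00000 bits

D_KL(P||U) = 2.00000 - 1.40834 = 0.59166 ≈ 0.5917 bits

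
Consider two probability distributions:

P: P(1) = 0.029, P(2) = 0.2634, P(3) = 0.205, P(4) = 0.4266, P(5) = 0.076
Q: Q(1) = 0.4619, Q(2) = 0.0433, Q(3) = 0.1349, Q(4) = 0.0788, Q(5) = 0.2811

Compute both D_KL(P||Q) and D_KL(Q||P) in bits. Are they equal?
D_KL(P||Q) = 1.5901 bits, D_KL(Q||P) = 1.9888 bits. No, they are not equal.

D_KL(P||Q) = Σ P(x) log₂(P(x)/Q(x))

Computing term by term:
  P(1)·log₂(P(1)/Q(1)) = 0.029·log₂(0.029/0.4619) = -0.11581
  P(2)·log₂(P(2)/Q(2)) = 0.2634·log₂(0.2634/0.0433) = 0.68611
  P(3)·log₂(P(3)/Q(3)) = 0.205·log₂(0.205/0.1349) = 0.12377
  P(4)·log₂(P(4)/Q(4)) = 0.4266·log₂(0.4266/0.0788) = 1.03946
  P(5)·log₂(P(5)/Q(5)) = 0.076·log₂(0.076/0.2811) = -0.14341

D_KL(P||Q) = -0.11581 + 0.68611 + 0.12377 + 1.03946 - 0.14341 = 1.59012 ≈ 1.5901 bits

D_KL(Q||P) = Σ Q(x) log₂(Q(x)/P(x))

Computing term by term:
  Q(1)·log₂(Q(1)/P(1)) = 0.4619·log₂(0.4619/0.029) = 1.84458
  Q(2)·log₂(Q(2)/P(2)) = 0.0433·log₂(0.0433/0.2634) = -0.11279
  Q(3)·log₂(Q(3)/P(3)) = 0.1349·log₂(0.1349/0.205) = -0.08144
  Q(4)·log₂(Q(4)/P(4)) = 0.0788·log₂(0.0788/0.4266) = -0.19201
  Q(5)·log₂(Q(5)/P(5)) = 0.2811·log₂(0.2811/0.076) = 0.53044

D_KL(Q||P) = 1.84458 - 0.11279 - 0.08144 - 0.19201 + 0.53044 = 1.98878 ≈ 1.9888 bits

These are NOT equal (difference: 0.3987 bits). KL divergence is asymmetric: D_KL(P||Q) ≠ D_KL(Q||P) in general.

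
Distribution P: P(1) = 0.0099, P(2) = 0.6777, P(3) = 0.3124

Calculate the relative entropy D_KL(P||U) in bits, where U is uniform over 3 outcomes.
0.6143 bits

U(i) = 1/3 for all i

D_KL(P||U) = Σ P(x) log₂(P(x) / (1/3))
           = Σ P(x) log₂(P(x)) + log₂(3)
           = log₂(3) - H(P)

H(P) = -Σ P(x) log₂(P(x)):
  -P(1)·log₂(P(1)) = -(0.0099)·log₂(0.0099) = 0.06592
  -P(2)·log₂(P(2)) = -(0.6777)·log₂(0.6777) = 0.38038
  -P(3)·log₂(P(3)) = -(0.3124)·log₂(0.3124) = 0.52437
H(P) = 0.06592 + 0.38038 + 0.52437 = 0.97067 bits

log₂(3) = 1.58496 bits

D_KL(P||U) = 1.58496 - 0.97067 = 0.61429 ≈ 0.6143 bits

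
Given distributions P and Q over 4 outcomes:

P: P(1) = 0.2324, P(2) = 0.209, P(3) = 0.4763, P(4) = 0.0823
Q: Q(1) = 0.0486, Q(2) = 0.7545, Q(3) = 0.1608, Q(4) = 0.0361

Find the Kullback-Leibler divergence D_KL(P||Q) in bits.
0.9816 bits

D_KL(P||Q) = Σ P(x) log₂(P(x)/Q(x))

Computing term by term:
  P(1)·log₂(P(1)/Q(1)) = 0.2324·log₂(0.2324/0.0486) = 0.52466
  P(2)·log₂(P(2)/Q(2)) = 0.209·log₂(0.209/0.7545) = -0.38707
  P(3)·log₂(P(3)/Q(3)) = 0.4763·log₂(0.4763/0.1608) = 0.74617
  P(4)·log₂(P(4)/Q(4)) = 0.0823·log₂(0.0823/0.0361) = 0.09785

D_KL(P||Q) = 0.52466 - 0.38707 + 0.74617 + 0.09785 = 0.98161 ≈ 0.9816 bits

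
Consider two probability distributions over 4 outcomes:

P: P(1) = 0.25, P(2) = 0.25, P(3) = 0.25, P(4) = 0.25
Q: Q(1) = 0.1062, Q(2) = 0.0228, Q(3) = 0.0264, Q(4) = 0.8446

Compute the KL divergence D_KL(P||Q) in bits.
1.5442 bits

D_KL(P||Q) = Σ P(x) log₂(P(x)/Q(x))

Computing term by term:
  P(1)·log₂(P(1)/Q(1)) = 0.25·log₂(0.25/0.1062) = 0.30879
  P(2)·log₂(P(2)/Q(2)) = 0.25·log₂(0.25/0.0228) = 0.86371
  P(3)·log₂(P(3)/Q(3)) = 0.25·log₂(0.25/0.0264) = 0.81083
  P(4)·log₂(P(4)/Q(4)) = 0.25·log₂(0.25/0.8446) = -0.43909

D_KL(P||Q) = 0.30879 + 0.86371 + 0.81083 - 0.43909 = 1.54424 ≈ 1.5442 bits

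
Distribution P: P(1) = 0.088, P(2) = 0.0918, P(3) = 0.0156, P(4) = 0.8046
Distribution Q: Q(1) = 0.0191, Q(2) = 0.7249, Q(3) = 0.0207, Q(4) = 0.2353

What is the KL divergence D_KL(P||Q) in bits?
1.3411 bits

D_KL(P||Q) = Σ P(x) log₂(P(x)/Q(x))

Computing term by term:
  P(1)·log₂(P(1)/Q(1)) = 0.088·log₂(0.088/0.0191) = 0.19395
  P(2)·log₂(P(2)/Q(2)) = 0.0918·log₂(0.0918/0.7249) = -0.27368
  P(3)·log₂(P(3)/Q(3)) = 0.0156·log₂(0.0156/0.0207) = -0.00637
  P(4)·log₂(P(4)/Q(4)) = 0.8046·log₂(0.8046/0.2353) = 1.42718

D_KL(P||Q) = 0.19395 - 0.27368 - 0.00637 + 1.42718 = 1.34108 ≈ 1.3411 bits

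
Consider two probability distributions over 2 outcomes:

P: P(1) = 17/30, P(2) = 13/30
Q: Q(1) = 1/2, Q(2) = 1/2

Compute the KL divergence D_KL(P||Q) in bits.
0.0129 bits

D_KL(P||Q) = Σ P(x) log₂(P(x)/Q(x))

Computing term by term:
  P(1)·log₂(P(1)/Q(1)) = (17/30)·log₂((17/30)/(1/2)) = 0.10232
  P(2)·log₂(P(2)/Q(2)) = (13/30)·log₂((13/30)/(1/2)) = -0.08946

D_KL(P||Q) = 0.10232 - 0.08946 = 0.01286 ≈ 0.0129 bits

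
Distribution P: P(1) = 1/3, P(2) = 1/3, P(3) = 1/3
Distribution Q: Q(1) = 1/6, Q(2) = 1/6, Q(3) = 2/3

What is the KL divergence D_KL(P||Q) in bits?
0.3333 bits

D_KL(P||Q) = Σ P(x) log₂(P(x)/Q(x))

Computing term by term:
  P(1)·log₂(P(1)/Q(1)) = (1/3)·log₂((1/3)/(1/6)) = 0.33333
  P(2)·log₂(P(2)/Q(2)) = (1/3)·log₂((1/3)/(1/6)) = 0.33333
  P(3)·log₂(P(3)/Q(3)) = (1/3)·log₂((1/3)/(2/3)) = -0.33333

D_KL(P||Q) = 0.33333 + 0.33333 - 0.33333 = 0.33333 ≈ 0.3333 bits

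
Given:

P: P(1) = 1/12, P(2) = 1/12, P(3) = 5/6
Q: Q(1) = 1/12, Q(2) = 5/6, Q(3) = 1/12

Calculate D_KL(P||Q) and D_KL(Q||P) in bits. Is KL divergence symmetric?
D_KL(P||Q) = 2.4914 bits, D_KL(Q||P) = 2.4914 bits. The two values coincide for this particular pair, but no — KL divergence is not symmetric in general.

D_KL(P||Q) = Σ P(x) log₂(P(x)/Q(x))

Computing term by term:
  P(1)·log₂(P(1)/Q(1)) = (1/12)·log₂((1/12)/(1/12)) = 0.00000
  P(2)·log₂(P(2)/Q(2)) = (1/12)·log₂((1/12)/(5/6)) = -0.27683
  P(3)·log₂(P(3)/Q(3)) = (5/6)·log₂((5/6)/(1/12)) = 2.76827

D_KL(P||Q) = 0.00000 - 0.27683 + 2.76827 = 2.49144 ≈ 2.4914 bits

D_KL(Q||P) = Σ Q(x) log₂(Q(x)/P(x))

Computing term by term:
  Q(1)·log₂(Q(1)/P(1)) = (1/12)·log₂((1/12)/(1/12)) = 0.00000
  Q(2)·log₂(Q(2)/P(2)) = (5/6)·log₂((5/6)/(1/12)) = 2.76827
  Q(3)·log₂(Q(3)/P(3)) = (1/12)·log₂((1/12)/(5/6)) = -0.27683

D_KL(Q||P) = 0.00000 + 2.76827 - 0.27683 = 2.49144 ≈ 2.4914 bits

These ARE equal here. Q is P with outcomes relabeled (Q(2) = P(3), Q(3) = P(2)) by a relabeling that is its own inverse, so the two sums contain exactly the same terms in a different order. This is a special case — KL divergence is not symmetric in general: D_KL(P||Q) ≠ D_KL(Q||P) for most P, Q.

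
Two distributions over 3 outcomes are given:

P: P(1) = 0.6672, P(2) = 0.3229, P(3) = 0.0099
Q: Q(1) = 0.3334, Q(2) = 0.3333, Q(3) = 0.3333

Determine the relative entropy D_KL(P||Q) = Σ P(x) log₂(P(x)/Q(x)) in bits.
0.6028 bits

D_KL(P||Q) = Σ P(x) log₂(P(x)/Q(x))

Computing term by term:
  P(1)·log₂(P(1)/Q(1)) = 0.6672·log₂(0.6672/0.3334) = 0.66778
  P(2)·log₂(P(2)/Q(2)) = 0.3229·log₂(0.3229/0.3333) = -0.01477
  P(3)·log₂(P(3)/Q(3)) = 0.0099·log₂(0.0099/0.3333) = -0.05023

D_KL(P||Q) = 0.66778 - 0.01477 - 0.05023 = 0.60278 ≈ 0.6028 bits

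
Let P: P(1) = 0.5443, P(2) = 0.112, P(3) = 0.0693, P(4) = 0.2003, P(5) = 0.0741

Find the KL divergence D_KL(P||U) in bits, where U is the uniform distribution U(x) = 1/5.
0.4808 bits

U(i) = 1/5 for all i

D_KL(P||U) = Σ P(x) log₂(P(x) / (1/5))
           = Σ P(x) log₂(P(x)) + log₂(5)
           = log₂(5) - H(P)

H(P) = -Σ P(x) log₂(P(x)):
  -P(1)·log₂(P(1)) = -(0.5443)·log₂(0.5443) = 0.47764
  -P(2)·log₂(P(2)) = -(0.112)·log₂(0.112) = 0.35374
  -P(3)·log₂(P(3)) = -(0.0693)·log₂(0.0693) = 0.26687
  -P(4)·log₂(P(4)) = -(0.2003)·log₂(0.2003) = 0.46465
  -P(5)·log₂(P(5)) = -(0.0741)·log₂(0.0741) = 0.27820
H(P) = 0.47764 + 0.35374 + 0.26687 + 0.46465 + 0.27820 = 1.84110 bits

log₂(5) = 2.32193 bits

D_KL(P||U) = 2.32193 - 1.84110 = 0.48083 ≈ 0.4808 bits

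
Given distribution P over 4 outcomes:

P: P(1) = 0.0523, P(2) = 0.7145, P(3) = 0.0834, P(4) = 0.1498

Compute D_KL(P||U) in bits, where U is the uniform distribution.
0.7217 bits

U(i) = 1/4 for all i

D_KL(P||U) = Σ P(x) log₂(P(x) / (1/4))
           = Σ P(x) log₂(P(x)) + log₂(4)
           = log₂(4) - H(P)

H(P) = -Σ P(x) log₂(P(x)):
  -P(1)·log₂(P(1)) = -(0.0523)·log₂(0.0523) = 0.22264
  -P(2)·log₂(P(2)) = -(0.7145)·log₂(0.7145) = 0.34653
  -P(3)·log₂(P(3)) = -(0.0834)·log₂(0.0834) = 0.29889
  -P(4)·log₂(P(4)) = -(0.1498)·log₂(0.1498) = 0.41029
H(P) = 0.22264 + 0.34653 + 0.29889 + 0.41029 = 1.27835 bits

log₂(4) = 2.00000 bits

D_KL(P||U) = 2.00000 - 1.27835 = 0.72165 ≈ 0.7217 bits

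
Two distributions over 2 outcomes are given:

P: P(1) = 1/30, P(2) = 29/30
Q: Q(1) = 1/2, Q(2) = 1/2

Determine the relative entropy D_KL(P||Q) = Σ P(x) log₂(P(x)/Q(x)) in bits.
0.7892 bits

D_KL(P||Q) = Σ P(x) log₂(P(x)/Q(x))

Computing term by term:
  P(1)·log₂(P(1)/Q(1)) = (1/30)·log₂((1/30)/(1/2)) = -0.13023
  P(2)·log₂(P(2)/Q(2)) = (29/30)·log₂((29/30)/(1/2)) = 0.91939

D_KL(P||Q) = -0.13023 + 0.91939 = 0.78916 ≈ 0.7892 bits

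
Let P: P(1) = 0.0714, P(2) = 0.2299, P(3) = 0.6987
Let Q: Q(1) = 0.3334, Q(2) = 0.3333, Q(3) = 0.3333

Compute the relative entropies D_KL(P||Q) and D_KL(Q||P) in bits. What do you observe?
D_KL(P||Q) = 0.4642 bits, D_KL(Q||P) = 0.5639 bits. The two directions give different values (D_KL(Q||P) exceeds D_KL(P||Q) by 0.0997 bits): KL divergence is asymmetric.

D_KL(P||Q) = Σ P(x) log₂(P(x)/Q(x))

Computing term by term:
  P(1)·log₂(P(1)/Q(1)) = 0.0714·log₂(0.0714/0.3334) = -0.15874
  P(2)·log₂(P(2)/Q(2)) = 0.2299·log₂(0.2299/0.3333) = -0.12318
  P(3)·log₂(P(3)/Q(3)) = 0.6987·log₂(0.6987/0.3333) = 0.74611

D_KL(P||Q) = -0.15874 - 0.12318 + 0.74611 = 0.46419 ≈ 0.4642 bits

D_KL(Q||P) = Σ Q(x) log₂(Q(x)/P(x))

Computing term by term:
  Q(1)·log₂(Q(1)/P(1)) = 0.3334·log₂(0.3334/0.0714) = 0.74123
  Q(2)·log₂(Q(2)/P(2)) = 0.3333·log₂(0.3333/0.2299) = 0.17859
  Q(3)·log₂(Q(3)/P(3)) = 0.3333·log₂(0.3333/0.6987) = -0.35592

D_KL(Q||P) = 0.74123 + 0.17859 - 0.35592 = 0.56390 ≈ 0.5639 bits

These are NOT equal (difference: 0.0997 bits). KL divergence is asymmetric: D_KL(P||Q) ≠ D_KL(Q||P) in general.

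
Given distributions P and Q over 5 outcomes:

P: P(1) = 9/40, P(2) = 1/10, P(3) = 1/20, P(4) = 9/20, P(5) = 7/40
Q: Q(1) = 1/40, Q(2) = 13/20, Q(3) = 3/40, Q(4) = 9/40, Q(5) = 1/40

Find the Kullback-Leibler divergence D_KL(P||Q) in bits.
1.3552 bits

D_KL(P||Q) = Σ P(x) log₂(P(x)/Q(x))

Computing term by term:
  P(1)·log₂(P(1)/Q(1)) = (9/40)·log₂((9/40)/(1/40)) = 0.71323
  P(2)·log₂(P(2)/Q(2)) = (1/10)·log₂((1/10)/(13/20)) = -0.27004
  P(3)·log₂(P(3)/Q(3)) = (1/20)·log₂((1/20)/(3/40)) = -0.02925
  P(4)·log₂(P(4)/Q(4)) = (9/20)·log₂((9/20)/(9/40)) = 0.45000
  P(5)·log₂(P(5)/Q(5)) = (7/40)·log₂((7/40)/(1/40)) = 0.49129

D_KL(P||Q) = 0.71323 - 0.27004 - 0.02925 + 0.45000 + 0.49129 = 1.35523 ≈ 1.3552 bits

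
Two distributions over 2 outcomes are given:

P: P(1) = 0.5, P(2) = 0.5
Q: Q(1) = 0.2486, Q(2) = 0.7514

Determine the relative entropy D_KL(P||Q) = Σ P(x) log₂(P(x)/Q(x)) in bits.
0.2102 bits

D_KL(P||Q) = Σ P(x) log₂(P(x)/Q(x))

Computing term by term:
  P(1)·log₂(P(1)/Q(1)) = 0.5·log₂(0.5/0.2486) = 0.50405
  P(2)·log₂(P(2)/Q(2)) = 0.5·log₂(0.5/0.7514) = -0.29383

D_KL(P||Q) = 0.50405 - 0.29383 = 0.21022 ≈ 0.2102 bits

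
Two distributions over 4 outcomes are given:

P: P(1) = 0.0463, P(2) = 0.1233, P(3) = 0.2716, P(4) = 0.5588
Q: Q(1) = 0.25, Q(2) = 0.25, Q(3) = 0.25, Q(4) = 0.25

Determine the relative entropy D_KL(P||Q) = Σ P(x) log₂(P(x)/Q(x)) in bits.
0.4425 bits

D_KL(P||Q) = Σ P(x) log₂(P(x)/Q(x))

Computing term by term:
  P(1)·log₂(P(1)/Q(1)) = 0.0463·log₂(0.0463/0.25) = -0.11264
  P(2)·log₂(P(2)/Q(2)) = 0.1233·log₂(0.1233/0.25) = -0.12574
  P(3)·log₂(P(3)/Q(3)) = 0.2716·log₂(0.2716/0.25) = 0.03247
  P(4)·log₂(P(4)/Q(4)) = 0.5588·log₂(0.5588/0.25) = 0.64843

D_KL(P||Q) = -0.11264 - 0.12574 + 0.03247 + 0.64843 = 0.44252 ≈ 0.4425 bits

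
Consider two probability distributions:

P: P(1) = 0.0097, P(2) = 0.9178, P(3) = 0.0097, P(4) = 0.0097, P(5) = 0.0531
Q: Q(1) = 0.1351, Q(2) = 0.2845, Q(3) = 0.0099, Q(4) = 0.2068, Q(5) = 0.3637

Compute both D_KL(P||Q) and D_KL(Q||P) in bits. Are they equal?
D_KL(P||Q) = 1.3235 bits, D_KL(Q||P) = 1.9554 bits. No, they are not equal.

D_KL(P||Q) = Σ P(x) log₂(P(x)/Q(x))

Computing term by term:
  P(1)·log₂(P(1)/Q(1)) = 0.0097·log₂(0.0097/0.1351) = -0.03686
  P(2)·log₂(P(2)/Q(2)) = 0.9178·log₂(0.9178/0.2845) = 1.55085
  P(3)·log₂(P(3)/Q(3)) = 0.0097·log₂(0.0097/0.0099) = -0.00029
  P(4)·log₂(P(4)/Q(4)) = 0.0097·log₂(0.0097/0.2068) = -0.04282
  P(5)·log₂(P(5)/Q(5)) = 0.0531·log₂(0.0531/0.3637) = -0.14740

D_KL(P||Q) = -0.03686 + 1.55085 - 0.00029 - 0.04282 - 0.14740 = 1.32348 ≈ 1.3235 bits

D_KL(Q||P) = Σ Q(x) log₂(Q(x)/P(x))

Computing term by term:
  Q(1)·log₂(Q(1)/P(1)) = 0.1351·log₂(0.1351/0.0097) = 0.51337
  Q(2)·log₂(Q(2)/P(2)) = 0.2845·log₂(0.2845/0.9178) = -0.48073
  Q(3)·log₂(Q(3)/P(3)) = 0.0099·log₂(0.0099/0.0097) = 0.00029
  Q(4)·log₂(Q(4)/P(4)) = 0.2068·log₂(0.2068/0.0097) = 0.91284
  Q(5)·log₂(Q(5)/P(5)) = 0.3637·log₂(0.3637/0.0531) = 1.00962

D_KL(Q||P) = 0.51337 - 0.48073 + 0.00029 + 0.91284 + 1.00962 = 1.95539 ≈ 1.9554 bits

These are NOT equal (difference: 0.6319 bits). KL divergence is asymmetric: D_KL(P||Q) ≠ D_KL(Q||P) in general.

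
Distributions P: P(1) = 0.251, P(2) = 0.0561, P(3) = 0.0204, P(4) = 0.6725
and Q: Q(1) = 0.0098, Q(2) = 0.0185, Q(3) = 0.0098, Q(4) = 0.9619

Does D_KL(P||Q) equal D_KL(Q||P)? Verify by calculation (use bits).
D_KL(P||Q) = 0.9385 bits, D_KL(Q||P) = 0.4109 bits. No — D_KL(P||Q) ≠ D_KL(Q||P) for this pair.

D_KL(P||Q) = Σ P(x) log₂(P(x)/Q(x))

Computing term by term:
  P(1)·log₂(P(1)/Q(1)) = 0.251·log₂(0.251/0.0098) = 1.17437
  P(2)·log₂(P(2)/Q(2)) = 0.0561·log₂(0.0561/0.0185) = 0.08979
  P(3)·log₂(P(3)/Q(3)) = 0.0204·log₂(0.0204/0.0098) = 0.02158
  P(4)·log₂(P(4)/Q(4)) = 0.6725·log₂(0.6725/0.9619) = -0.34725

D_KL(P||Q) = 1.17437 + 0.08979 + 0.02158 - 0.34725 = 0.93849 ≈ 0.9385 bits

D_KL(Q||P) = Σ Q(x) log₂(Q(x)/P(x))

Computing term by term:
  Q(1)·log₂(Q(1)/P(1)) = 0.0098·log₂(0.0098/0.251) = -0.04585
  Q(2)·log₂(Q(2)/P(2)) = 0.0185·log₂(0.0185/0.0561) = -0.02961
  Q(3)·log₂(Q(3)/P(3)) = 0.0098·log₂(0.0098/0.0204) = -0.01037
  Q(4)·log₂(Q(4)/P(4)) = 0.9619·log₂(0.9619/0.6725) = 0.49668

D_KL(Q||P) = -0.04585 - 0.02961 - 0.01037 + 0.49668 = 0.41085 ≈ 0.4109 bits

These are NOT equal (difference: 0.5276 bits). KL divergence is asymmetric: D_KL(P||Q) ≠ D_KL(Q||P) in general.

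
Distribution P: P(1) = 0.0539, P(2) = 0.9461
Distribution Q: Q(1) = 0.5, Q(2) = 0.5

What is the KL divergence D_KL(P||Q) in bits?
0.6973 bits

D_KL(P||Q) = Σ P(x) log₂(P(x)/Q(x))

Computing term by term:
  P(1)·log₂(P(1)/Q(1)) = 0.0539·log₂(0.0539/0.5) = -0.17321
  P(2)·log₂(P(2)/Q(2)) = 0.9461·log₂(0.9461/0.5) = 0.87047

D_KL(P||Q) = -0.17321 + 0.87047 = 0.69726 ≈ 0.6973 bits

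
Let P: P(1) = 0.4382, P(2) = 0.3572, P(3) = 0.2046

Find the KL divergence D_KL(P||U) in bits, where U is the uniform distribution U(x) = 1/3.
0.0645 bits

U(i) = 1/3 for all i

D_KL(P||U) = Σ P(x) log₂(P(x) / (1/3))
           = Σ P(x) log₂(P(x)) + log₂(3)
           = log₂(3) - H(P)

H(P) = -Σ P(x) log₂(P(x)):
  -P(1)·log₂(P(1)) = -(0.4382)·log₂(0.4382) = 0.52161
  -P(2)·log₂(P(2)) = -(0.3572)·log₂(0.3572) = 0.53051
  -P(3)·log₂(P(3)) = -(0.2046)·log₂(0.2046) = 0.46835
H(P) = 0.52161 + 0.53051 + 0.46835 = 1.52047 bits

log₂(3) = 1.58496 bits

D_KL(P||U) = 1.58496 - 1.52047 = 0.06449 ≈ 0.0645 bits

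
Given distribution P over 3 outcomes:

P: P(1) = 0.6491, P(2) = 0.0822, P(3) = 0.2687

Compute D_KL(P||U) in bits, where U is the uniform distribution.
0.3745 bits

U(i) = 1/3 for all i

D_KL(P||U) = Σ P(x) log₂(P(x) / (1/3))
           = Σ P(x) log₂(P(x)) + log₂(3)
           = log₂(3) - H(P)

H(P) = -Σ P(x) log₂(P(x)):
  -P(1)·log₂(P(1)) = -(0.6491)·log₂(0.6491) = 0.40471
  -P(2)·log₂(P(2)) = -(0.0822)·log₂(0.0822) = 0.29631
  -P(3)·log₂(P(3)) = -(0.2687)·log₂(0.2687) = 0.50944
H(P) = 0.40471 + 0.29631 + 0.50944 = 1.21046 bits

log₂(3) = 1.58496 bits

D_KL(P||U) = 1.58496 - 1.21046 = 0.37450 ≈ 0.3745 bits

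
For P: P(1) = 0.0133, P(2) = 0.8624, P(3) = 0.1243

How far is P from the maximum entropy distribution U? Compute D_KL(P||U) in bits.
0.9440 bits

U(i) = 1/3 for all i

D_KL(P||U) = Σ P(x) log₂(P(x) / (1/3))
           = Σ P(x) log₂(P(x)) + log₂(3)
           = log₂(3) - H(P)

H(P) = -Σ P(x) log₂(P(x)):
  -P(1)·log₂(P(1)) = -(0.0133)·log₂(0.0133) = 0.08289
  -P(2)·log₂(P(2)) = -(0.8624)·log₂(0.8624) = 0.18418
  -P(3)·log₂(P(3)) = -(0.1243)·log₂(0.1243) = 0.37391
H(P) = 0.08289 + 0.18418 + 0.37391 = 0.64098 bits

log₂(3) = 1.58496 bits

D_KL(P||U) = 1.58496 - 0.64098 = 0.94398 ≈ 0.9440 bits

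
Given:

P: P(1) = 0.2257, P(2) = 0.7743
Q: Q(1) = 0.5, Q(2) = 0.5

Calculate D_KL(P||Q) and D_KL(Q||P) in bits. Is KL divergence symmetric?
D_KL(P||Q) = 0.2296 bits, D_KL(Q||P) = 0.2583 bits. No, KL divergence is not symmetric.

D_KL(P||Q) = Σ P(x) log₂(P(x)/Q(x))

Computing term by term:
  P(1)·log₂(P(1)/Q(1)) = 0.2257·log₂(0.2257/0.5) = -0.25900
  P(2)·log₂(P(2)/Q(2)) = 0.7743·log₂(0.7743/0.5) = 0.48856

D_KL(P||Q) = -0.25900 + 0.48856 = 0.22956 ≈ 0.2296 bits

D_KL(Q||P) = Σ Q(x) log₂(Q(x)/P(x))

Computing term by term:
  Q(1)·log₂(Q(1)/P(1)) = 0.5·log₂(0.5/0.2257) = 0.57376
  Q(2)·log₂(Q(2)/P(2)) = 0.5·log₂(0.5/0.7743) = -0.31548

D_KL(Q||P) = 0.57376 - 0.31548 = 0.25828 ≈ 0.2583 bits

These are NOT equal (difference: 0.0287 bits). KL divergence is asymmetric: D_KL(P||Q) ≠ D_KL(Q||P) in general.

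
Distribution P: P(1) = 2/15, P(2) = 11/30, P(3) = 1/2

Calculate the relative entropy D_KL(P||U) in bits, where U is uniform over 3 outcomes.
0.1666 bits

U(i) = 1/3 for all i

D_KL(P||U) = Σ P(x) log₂(P(x) / (1/3))
           = Σ P(x) log₂(P(x)) + log₂(3)
           = log₂(3) - H(P)

H(P) = -Σ P(x) log₂(P(x)):
  -P(1)·log₂(P(1)) = -(2/15)·log₂(2/15) = 0.38759
  -P(2)·log₂(P(2)) = -(11/30)·log₂(11/30) = 0.53073
  -P(3)·log₂(P(3)) = -(1/2)·log₂(1/2) = 0.50000
H(P) = 0.38759 + 0.53073 + 0.50000 = 1.41832 bits

log₂(3) = 1.58496 bits

D_KL(P||U) = 1.58496 - 1.41832 = 0.16664 ≈ 0.1666 bits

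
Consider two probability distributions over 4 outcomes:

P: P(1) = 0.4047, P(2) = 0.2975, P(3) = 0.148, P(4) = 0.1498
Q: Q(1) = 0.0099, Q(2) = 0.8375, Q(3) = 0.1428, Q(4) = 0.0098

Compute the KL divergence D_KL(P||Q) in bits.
2.3192 bits

D_KL(P||Q) = Σ P(x) log₂(P(x)/Q(x))

Computing term by term:
  P(1)·log₂(P(1)/Q(1)) = 0.4047·log₂(0.4047/0.0099) = 2.16647
  P(2)·log₂(P(2)/Q(2)) = 0.2975·log₂(0.2975/0.8375) = -0.44423
  P(3)·log₂(P(3)/Q(3)) = 0.148·log₂(0.148/0.1428) = 0.00764
  P(4)·log₂(P(4)/Q(4)) = 0.1498·log₂(0.1498/0.0098) = 0.58933

D_KL(P||Q) = 2.16647 - 0.44423 + 0.00764 + 0.58933 = 2.31921 ≈ 2.3192 bits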